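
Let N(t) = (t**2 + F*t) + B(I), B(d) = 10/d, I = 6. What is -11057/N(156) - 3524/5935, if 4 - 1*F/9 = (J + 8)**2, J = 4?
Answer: -1623864623/3066418645 ≈ -0.52956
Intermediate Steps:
F = -1260 (F = 36 - 9*(4 + 8)**2 = 36 - 9*12**2 = 36 - 9*144 = 36 - 1296 = -1260)
N(t) = 5/3 + t**2 - 1260*t (N(t) = (t**2 - 1260*t) + 10/6 = (t**2 - 1260*t) + 10*(1/6) = (t**2 - 1260*t) + 5/3 = 5/3 + t**2 - 1260*t)
-11057/N(156) - 3524/5935 = -11057/(5/3 + 156**2 - 1260*156) - 3524/5935 = -11057/(5/3 + 24336 - 196560) - 3524*1/5935 = -11057/(-516667/3) - 3524/5935 = -11057*(-3/516667) - 3524/5935 = 33171/516667 - 3524/5935 = -1623864623/3066418645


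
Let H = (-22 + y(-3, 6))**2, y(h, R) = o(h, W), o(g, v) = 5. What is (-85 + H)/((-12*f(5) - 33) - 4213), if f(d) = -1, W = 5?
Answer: -102/2117 ≈ -0.048181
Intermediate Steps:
y(h, R) = 5
H = 289 (H = (-22 + 5)**2 = (-17)**2 = 289)
(-85 + H)/((-12*f(5) - 33) - 4213) = (-85 + 289)/((-12*(-1) - 33) - 4213) = 204/((12 - 33) - 4213) = 204/(-21 - 4213) = 204/(-4234) = 204*(-1/4234) = -102/2117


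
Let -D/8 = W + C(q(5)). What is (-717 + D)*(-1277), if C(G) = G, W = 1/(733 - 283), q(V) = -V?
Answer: 194524133/225 ≈ 8.6455e+5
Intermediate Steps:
W = 1/450 ≈ 0.0022222
D = 8996/225 (D = -8*(1/450 - 1*5) = -8*(1/450 - 5) = -8*(-2249/450) = 8996/225 ≈ 39.982)
(-717 + D)*(-1277) = (-717 + 8996/225)*(-1277) = -152329/225*(-1277) = 194524133/225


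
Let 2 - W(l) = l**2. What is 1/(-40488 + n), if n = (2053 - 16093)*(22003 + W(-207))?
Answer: 1/292609272 ≈ 3.4175e-9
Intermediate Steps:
W(l) = 2 - l**2
n = 292649760 (n = (2053 - 16093)*(22003 + (2 - 1*(-207)**2)) = -14040*(22003 + (2 - 1*42849)) = -14040*(22003 + (2 - 42849)) = -14040*(22003 - 42847) = -14040*(-20844) = 292649760)
1/(-40488 + n) = 1/(-40488 + 292649760) = 1/292609272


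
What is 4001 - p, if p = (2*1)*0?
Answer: 4001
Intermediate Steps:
p = 0 (p = 2*0 = 0)
4001 - p = 4001 - 1*0 = 4001 + 0 = 4001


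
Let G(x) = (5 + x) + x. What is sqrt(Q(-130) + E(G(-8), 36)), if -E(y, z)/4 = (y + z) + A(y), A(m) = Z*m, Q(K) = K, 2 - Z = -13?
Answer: sqrt(430) ≈ 20.736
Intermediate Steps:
Z = 15 (Z = 2 - 1*(-13) = 2 + 13 = 15)
A(m) = 15*m
G(x) = 5 + 2*x
E(y, z) = -64*y - 4*z (E(y, z) = -4*((y + z) + 15*y) = -4*(z + 16*y) = -64*y - 4*z)
sqrt(Q(-130) + E(G(-8), 36)) = sqrt(-130 + (-64*(5 + 2*(-8)) - 4*36)) = sqrt(-130 + (-64*(5 - 16) - 144)) = sqrt(-130 + (-64*(-11) - 144)) = sqrt(-130 + (704 - 144)) = sqrt(-130 + 560) = sqrt(430)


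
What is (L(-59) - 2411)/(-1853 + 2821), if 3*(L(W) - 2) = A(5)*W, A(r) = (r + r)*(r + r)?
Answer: -13127/2904 ≈ -4.5203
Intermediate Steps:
A(r) = 4*r² (A(r) = (2*r)*(2*r) = 4*r²)
L(W) = 2 + 100*W/3 (L(W) = 2 + ((4*5²)*W)/3 = 2 + ((4*25)*W)/3 = 2 + (100*W)/3 = 2 + 100*W/3)
(L(-59) - 2411)/(-1853 + 2821) = ((2 + (100/3)*(-59)) - 2411)/(-1853 + 2821) = ((2 - 5900/3) - 2411)/968 = (-5894/3 - 2411)*(1/968) = -13127/3*1/968 = -13127/2904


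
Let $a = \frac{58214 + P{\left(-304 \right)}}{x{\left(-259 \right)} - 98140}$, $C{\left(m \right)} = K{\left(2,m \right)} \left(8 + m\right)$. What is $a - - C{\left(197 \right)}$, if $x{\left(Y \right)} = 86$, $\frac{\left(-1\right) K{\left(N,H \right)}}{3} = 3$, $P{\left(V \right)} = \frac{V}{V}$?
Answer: $- \frac{180967845}{98054} \approx -1845.6$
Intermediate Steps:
$P{\left(V \right)} = 1$
$K{\left(N,H \right)} = -9$ ($K{\left(N,H \right)} = \left(-3\right) 3 = -9$)
$C{\left(m \right)} = -72 - 9 m$ ($C{\left(m \right)} = - 9 \left(8 + m\right) = -72 - 9 m$)
$a = - \frac{58215}{98054}$ ($a = \frac{58214 + 1}{86 - 98140} = \frac{58215}{-98054} = 58215 \left(- \frac{1}{98054}\right) = - \frac{58215}{98054} \approx -0.5937$)
$a - - C{\left(197 \right)} = - \frac{58215}{98054} - - (-72 - 1773) = - \frac{58215}{98054} - \left(-1\right) \left(-1845\right) = - \frac{58215}{98054} - 1845 = - \frac{180967845}{98054}$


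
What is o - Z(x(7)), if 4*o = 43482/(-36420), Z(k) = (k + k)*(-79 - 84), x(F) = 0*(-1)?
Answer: -7247/24280 ≈ -0.29848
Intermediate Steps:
x(F) = 0
Z(k) = -326*k (Z(k) = (2*k)*(-163) = -326*k)
o = -7247/24280 (o = (43482/(-36420))/4 = (43482*(-1/36420))/4 = (¼)*(-7247/6070) = -7247/24280 ≈ -0.29848)
o - Z(x(7)) = -7247/24280 - (-326)*0 = -7247/24280 - 1*0 = -7247/24280 + 0 = -7247/24280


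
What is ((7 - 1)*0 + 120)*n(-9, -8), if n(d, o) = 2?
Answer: 240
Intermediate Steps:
((7 - 1)*0 + 120)*n(-9, -8) = ((7 - 1)*0 + 120)*2 = (6*0 + 120)*2 = (0 + 120)*2 = 120*2 = 240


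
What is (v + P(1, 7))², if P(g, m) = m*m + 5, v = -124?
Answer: 4900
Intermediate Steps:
P(g, m) = 5 + m² (P(g, m) = m² + 5 = 5 + m²)
(v + P(1, 7))² = (-124 + (5 + 7²))² = (-124 + (5 + 49))² = (-124 + 54)² = (-70)² = 4900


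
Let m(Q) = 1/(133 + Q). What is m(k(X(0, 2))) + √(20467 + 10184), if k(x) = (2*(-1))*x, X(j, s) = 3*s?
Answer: 1/121 + √30651 ≈ 175.08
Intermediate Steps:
k(x) = -2*x
m(k(X(0, 2))) + √(20467 + 10184) = 1/(133 - 6*2) + √(20467 + 10184) = 1/(133 - 2*6) + √30651 = 1/(133 - 12) + √30651 = 1/121 + √30651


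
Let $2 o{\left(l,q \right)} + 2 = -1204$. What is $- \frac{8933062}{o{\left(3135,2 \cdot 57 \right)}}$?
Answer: $\frac{8933062}{603} \approx 14814.0$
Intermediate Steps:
$o{\left(l,q \right)} = -603$ ($o{\left(l,q \right)} = -1 + \frac{1}{2} \left(-1204\right) = -1 - 602 = -603$)
$- \frac{8933062}{o{\left(3135,2 \cdot 57 \right)}} = - \frac{8933062}{-603} = \left(-8933062\right) \left(- \frac{1}{603}\right) = \frac{8933062}{603}$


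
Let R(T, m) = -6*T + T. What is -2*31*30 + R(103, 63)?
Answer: -2375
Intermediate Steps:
R(T, m) = -5*T
-2*31*30 + R(103, 63) = -2*31*30 - 5*103 = -62*30 - 515 = -1860 - 515 = -2375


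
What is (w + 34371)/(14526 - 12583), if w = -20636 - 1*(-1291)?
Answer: 15026/1943 ≈ 7.7334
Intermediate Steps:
w = -19345 (w = -20636 + 1291 = -19345)
(w + 34371)/(14526 - 12583) = (-19345 + 34371)/(14526 - 12583) = 15026/1943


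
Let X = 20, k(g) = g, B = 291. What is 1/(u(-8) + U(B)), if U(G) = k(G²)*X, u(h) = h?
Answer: 1/1693612 ≈ 5.9045e-7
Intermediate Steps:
U(G) = 20*G² (U(G) = G²*20 = 20*G²)
1/(u(-8) + U(B)) = 1/(-8 + 20*291²) = 1/(-8 + 20*84681) = 1/(-8 + 1693620) = 1/1693612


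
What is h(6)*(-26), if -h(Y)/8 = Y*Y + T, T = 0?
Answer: 7488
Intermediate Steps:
h(Y) = -8*Y² (h(Y) = -8*(Y*Y + 0) = -8*(Y² + 0) = -8*Y²)
h(6)*(-26) = -8*6²*(-26) = -8*36*(-26) = -288*(-26) = 7488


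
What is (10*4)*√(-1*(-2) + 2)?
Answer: 80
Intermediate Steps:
(10*4)*√(-1*(-2) + 2) = 40*√(2 + 2) = 40*√4 = 40*2 = 80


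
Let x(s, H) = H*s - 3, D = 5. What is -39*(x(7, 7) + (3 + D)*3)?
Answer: -2730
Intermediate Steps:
x(s, H) = -3 + H*s
-39*(x(7, 7) + (3 + D)*3) = -39*((-3 + 7*7) + (3 + 5)*3) = -39*((-3 + 49) + 8*3) = -39*(46 + 24) = -39*70 = -2730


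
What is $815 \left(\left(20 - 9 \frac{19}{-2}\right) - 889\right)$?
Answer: $- \frac{1277105}{2} \approx -6.3855 \cdot 10^{5}$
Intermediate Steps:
$815 \left(\left(20 - 9 \frac{19}{-2}\right) - 889\right) = 815 \left(\left(20 - 9 \cdot 19 \left(- \frac{1}{2}\right)\right) - 889\right) = 815 \left(\left(20 - - \frac{171}{2}\right) - 889\right) = 815 \left(\left(20 + \frac{171}{2}\right) - 889\right) = 815 \left(\frac{211}{2} - 889\right) = 815 \left(- \frac{1567}{2}\right) = - \frac{1277105}{2}$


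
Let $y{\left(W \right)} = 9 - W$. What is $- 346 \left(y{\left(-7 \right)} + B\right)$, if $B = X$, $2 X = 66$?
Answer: $-16954$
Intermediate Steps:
$X = 33$ ($X = \frac{1}{2} \cdot 66 = 33$)
$B = 33$
$- 346 \left(y{\left(-7 \right)} + B\right) = - 346 \left(\left(9 - -7\right) + 33\right) = - 346 \left(\left(9 + 7\right) + 33\right) = - 346 \left(16 + 33\right) = \left(-346\right) 49 = -16954$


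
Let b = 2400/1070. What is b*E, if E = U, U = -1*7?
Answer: -1680/107 ≈ -15.701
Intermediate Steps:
b = 240/107 (b = 2400*(1/1070) = 240/107 ≈ 2.2430)
U = -7
E = -7
b*E = (240/107)*(-7) = -1680/107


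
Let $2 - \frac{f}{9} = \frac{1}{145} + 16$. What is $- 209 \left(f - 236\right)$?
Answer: $\frac{10972291}{145} \approx 75671.0$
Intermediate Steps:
$f = - \frac{18279}{145}$ ($f = 18 - 9 \left(\frac{1}{145} + 16\right) = 18 - \frac{20889}{145} = - \frac{18279}{145} \approx -126.06$)
$- 209 \left(f - 236\right) = - 209 \left(- \frac{18279}{145} - 236\right) = \left(-209\right) \left(- \frac{52499}{145}\right) = \frac{10972291}{145}$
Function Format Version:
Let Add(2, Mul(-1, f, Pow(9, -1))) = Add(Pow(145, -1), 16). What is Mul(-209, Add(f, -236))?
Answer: Rational(10972291, 145) ≈ 75671.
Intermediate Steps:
f = Rational(-18279, 145) (f = Add(18, Mul(-9, Add(Pow(145, -1), 16))) = Add(18, Mul(-9, Add(Rational(1, 145), 16))) = Add(18, Mul(-9, Rational(2321, 145))) = Add(18, Rational(-20889, 145)) = Rational(-18279, 145) ≈ -126.06)
Mul(-209, Add(f, -236)) = Mul(-209, Add(Rational(-18279, 145), -236)) = Mul(-209, Rational(-52499, 145)) = Rational(10972291, 145)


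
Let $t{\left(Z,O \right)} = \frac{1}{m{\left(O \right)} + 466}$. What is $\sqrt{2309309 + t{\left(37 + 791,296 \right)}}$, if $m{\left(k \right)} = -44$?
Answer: $\frac{\sqrt{411250984378}}{422} \approx 1519.6$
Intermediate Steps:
$t{\left(Z,O \right)} = \frac{1}{422}$ ($t{\left(Z,O \right)} = \frac{1}{-44 + 466} = \frac{1}{422}$)
$\sqrt{2309309 + t{\left(37 + 791,296 \right)}} = \sqrt{2309309 + \frac{1}{422}} = \sqrt{\frac{974528399}{422}} = \frac{\sqrt{411250984378}}{422}$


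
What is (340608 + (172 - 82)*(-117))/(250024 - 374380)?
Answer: -55013/20726 ≈ -2.6543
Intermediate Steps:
(340608 + (172 - 82)*(-117))/(250024 - 374380) = (340608 + 90*(-117))/(-124356) = (340608 - 10530)*(-1/124356) = 330078*(-1/124356) = -55013/20726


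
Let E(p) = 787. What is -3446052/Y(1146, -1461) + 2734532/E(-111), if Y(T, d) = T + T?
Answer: 296292035/150317 ≈ 1971.1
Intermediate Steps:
Y(T, d) = 2*T
-3446052/Y(1146, -1461) + 2734532/E(-111) = -3446052/(2*1146) + 2734532/787 = -3446052/2292 + 2734532*(1/787) = -3446052*1/2292 + 2734532/787 = -287171/191 + 2734532/787 = 296292035/150317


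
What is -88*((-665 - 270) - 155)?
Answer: 95920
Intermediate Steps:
-88*((-665 - 270) - 155) = -88*(-935 - 155) = -88*(-1090) = 95920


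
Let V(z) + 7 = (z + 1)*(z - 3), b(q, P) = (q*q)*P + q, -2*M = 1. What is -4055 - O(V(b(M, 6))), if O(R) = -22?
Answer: -4033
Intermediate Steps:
M = -½ (M = -½*1 = -½ ≈ -0.50000)
b(q, P) = q + P*q² (b(q, P) = q²*P + q = P*q² + q = q + P*q²)
V(z) = -7 + (1 + z)*(-3 + z) (V(z) = -7 + (z + 1)*(z - 3) = -7 + (1 + z)*(-3 + z))
-4055 - O(V(b(M, 6))) = -4055 - 1*(-22) = -4055 + 22 = -4033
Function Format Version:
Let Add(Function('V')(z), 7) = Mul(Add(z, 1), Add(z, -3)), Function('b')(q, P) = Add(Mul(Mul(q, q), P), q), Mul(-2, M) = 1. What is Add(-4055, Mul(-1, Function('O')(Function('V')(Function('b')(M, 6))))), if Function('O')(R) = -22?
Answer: -4033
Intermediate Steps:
M = Rational(-1, 2) (M = Mul(Rational(-1, 2), 1) = Rational(-1, 2) ≈ -0.50000)
Function('b')(q, P) = Add(q, Mul(P, Pow(q, 2))) (Function('b')(q, P) = Add(Mul(Pow(q, 2), P), q) = Add(Mul(P, Pow(q, 2)), q) = Add(q, Mul(P, Pow(q, 2))))
Function('V')(z) = Add(-7, Mul(Add(1, z), Add(-3, z))) (Function('V')(z) = Add(-7, Mul(Add(z, 1), Add(z, -3))) = Add(-7, Mul(Add(1, z), Add(-3, z))))
Add(-4055, Mul(-1, Function('O')(Function('V')(Function('b')(M, 6))))) = Add(-4055, Mul(-1, -22)) = Add(-4055, 22) = -4033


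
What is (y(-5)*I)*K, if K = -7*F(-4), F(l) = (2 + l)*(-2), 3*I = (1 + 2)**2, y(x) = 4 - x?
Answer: -756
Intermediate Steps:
I = 3 (I = (1 + 2)**2/3 = (1/3)*3**2 = (1/3)*9 = 3)
F(l) = -4 - 2*l
K = -28 (K = -7*(-4 - 2*(-4)) = -7*(-4 + 8) = -7*4 = -28)
(y(-5)*I)*K = ((4 - 1*(-5))*3)*(-28) = ((4 + 5)*3)*(-28) = (9*3)*(-28) = 27*(-28) = -756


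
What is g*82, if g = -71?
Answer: -5822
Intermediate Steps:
g*82 = -71*82 = -5822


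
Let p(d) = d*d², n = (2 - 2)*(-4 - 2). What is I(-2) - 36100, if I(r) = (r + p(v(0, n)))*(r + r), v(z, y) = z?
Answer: -36092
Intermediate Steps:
n = 0 (n = 0*(-6) = 0)
p(d) = d³
I(r) = 2*r² (I(r) = (r + 0³)*(r + r) = (r + 0)*(2*r) = r*(2*r) = 2*r²)
I(-2) - 36100 = 2*(-2)² - 36100 = 2*4 - 36100 = 8 - 36100 = -36092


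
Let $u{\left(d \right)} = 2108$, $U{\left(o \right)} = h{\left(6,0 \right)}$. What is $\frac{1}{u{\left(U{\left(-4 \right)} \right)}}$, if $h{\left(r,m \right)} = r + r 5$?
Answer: $\frac{1}{2108} \approx 0.00047438$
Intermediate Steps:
$h{\left(r,m \right)} = 6 r$ ($h{\left(r,m \right)} = r + 5 r = 6 r$)
$U{\left(o \right)} = 36$ ($U{\left(o \right)} = 6 \cdot 6 = 36$)
$\frac{1}{u{\left(U{\left(-4 \right)} \right)}} = \frac{1}{2108}$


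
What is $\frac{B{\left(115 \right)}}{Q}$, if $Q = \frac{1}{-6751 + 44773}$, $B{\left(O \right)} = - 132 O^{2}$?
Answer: $-66375005400$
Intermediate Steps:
$Q = \frac{1}{38022} \approx 2.6301 \cdot 10^{-5}$
$\frac{B{\left(115 \right)}}{Q} = - 132 \cdot 115^{2} \frac{1}{\frac{1}{38022}} = \left(-132\right) 13225 \cdot 38022 = \left(-1745700\right) 38022 = -66375005400$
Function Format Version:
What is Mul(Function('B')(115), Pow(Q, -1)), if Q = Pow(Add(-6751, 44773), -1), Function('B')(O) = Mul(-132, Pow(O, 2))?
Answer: -66375005400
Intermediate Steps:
Q = Rational(1, 38022) (Q = Pow(38022, -1) = Rational(1, 38022) ≈ 2.6301e-5)
Mul(Function('B')(115), Pow(Q, -1)) = Mul(Mul(-132, Pow(115, 2)), Pow(Rational(1, 38022), -1)) = Mul(Mul(-132, 13225), 38022) = Mul(-1745700, 38022) = -66375005400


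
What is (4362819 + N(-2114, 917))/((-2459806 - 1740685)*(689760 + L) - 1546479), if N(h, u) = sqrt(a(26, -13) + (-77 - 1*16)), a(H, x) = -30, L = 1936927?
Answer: -4362819/11033376649796 - I*sqrt(123)/11033376649796 ≈ -3.9542e-7 - 1.0052e-12*I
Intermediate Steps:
N(h, u) = I*sqrt(123) (N(h, u) = sqrt(-30 + (-77 - 1*16)) = sqrt(-30 + (-77 - 16)) = sqrt(-30 - 93) = sqrt(-123) = I*sqrt(123))
(4362819 + N(-2114, 917))/((-2459806 - 1740685)*(689760 + L) - 1546479) = (4362819 + I*sqrt(123))/((-2459806 - 1740685)*(689760 + 1936927) - 1546479) = (4362819 + I*sqrt(123))/(-4200491*2626687 - 1546479) = (4362819 + I*sqrt(123))/(-11033375103317 - 1546479) = (4362819 + I*sqrt(123))/(-11033376649796) = (4362819 + I*sqrt(123))*(-1/11033376649796) = -4362819/11033376649796 - I*sqrt(123)/11033376649796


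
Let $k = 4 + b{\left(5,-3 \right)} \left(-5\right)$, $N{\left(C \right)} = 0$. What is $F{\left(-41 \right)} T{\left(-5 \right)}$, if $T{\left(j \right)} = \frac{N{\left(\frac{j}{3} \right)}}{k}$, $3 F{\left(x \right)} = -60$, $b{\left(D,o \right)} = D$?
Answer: $0$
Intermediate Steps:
$F{\left(x \right)} = -20$ ($F{\left(x \right)} = \frac{1}{3} \left(-60\right) = -20$)
$k = -21$ ($k = 4 + 5 \left(-5\right) = 4 - 25 = -21$)
$T{\left(j \right)} = 0$ ($T{\left(j \right)} = \frac{0}{-21} = 0 \left(- \frac{1}{21}\right) = 0$)
$F{\left(-41 \right)} T{\left(-5 \right)} = \left(-20\right) 0 = 0$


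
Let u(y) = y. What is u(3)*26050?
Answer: 78150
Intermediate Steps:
u(3)*26050 = 3*26050 = 78150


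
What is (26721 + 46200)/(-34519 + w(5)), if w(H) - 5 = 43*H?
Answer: -24307/11433 ≈ -2.1260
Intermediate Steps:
w(H) = 5 + 43*H
(26721 + 46200)/(-34519 + w(5)) = (26721 + 46200)/(-34519 + (5 + 43*5)) = 72921/(-34519 + (5 + 215)) = 72921/(-34519 + 220) = 72921/(-34299) = 72921*(-1/34299) = -24307/11433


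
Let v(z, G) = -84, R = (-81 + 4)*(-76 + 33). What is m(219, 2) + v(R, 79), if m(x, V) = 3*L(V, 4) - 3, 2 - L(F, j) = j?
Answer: -93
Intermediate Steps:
L(F, j) = 2 - j
R = 3311 (R = -77*(-43) = 3311)
m(x, V) = -9 (m(x, V) = 3*(2 - 1*4) - 3 = 3*(2 - 4) - 3 = 3*(-2) - 3 = -6 - 3 = -9)
m(219, 2) + v(R, 79) = -9 - 84 = -93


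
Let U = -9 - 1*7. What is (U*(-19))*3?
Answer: 912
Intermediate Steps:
U = -16 (U = -9 - 7 = -16)
(U*(-19))*3 = -16*(-19)*3 = 304*3 = 912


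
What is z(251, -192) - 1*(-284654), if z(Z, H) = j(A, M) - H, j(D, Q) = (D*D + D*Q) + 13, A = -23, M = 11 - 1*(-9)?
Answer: 284928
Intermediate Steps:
M = 20 (M = 11 + 9 = 20)
j(D, Q) = 13 + D² + D*Q (j(D, Q) = (D² + D*Q) + 13 = 13 + D² + D*Q)
z(Z, H) = 82 - H (z(Z, H) = (13 + (-23)² - 23*20) - H = (13 + 529 - 460) - H = 82 - H)
z(251, -192) - 1*(-284654) = (82 - 1*(-192)) - 1*(-284654) = (82 + 192) + 284654 = 274 + 284654 = 284928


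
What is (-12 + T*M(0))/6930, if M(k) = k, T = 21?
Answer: -2/1155 ≈ -0.0017316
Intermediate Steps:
(-12 + T*M(0))/6930 = (-12 + 21*0)/6930 = (-12 + 0)*(1/6930) = -12*1/6930 = -2/1155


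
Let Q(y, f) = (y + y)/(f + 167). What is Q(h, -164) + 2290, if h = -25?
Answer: 6820/3 ≈ 2273.3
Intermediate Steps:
Q(y, f) = 2*y/(167 + f) (Q(y, f) = (2*y)/(167 + f) = 2*y/(167 + f))
Q(h, -164) + 2290 = 2*(-25)/(167 - 164) + 2290 = 2*(-25)/3 + 2290 = 2*(-25)*(⅓) + 2290 = -50/3 + 2290 = 6820/3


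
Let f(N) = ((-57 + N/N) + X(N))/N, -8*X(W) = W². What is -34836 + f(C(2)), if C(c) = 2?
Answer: -139457/4 ≈ -34864.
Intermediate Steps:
X(W) = -W²/8
f(N) = (-56 - N²/8)/N (f(N) = ((-57 + N/N) - N²/8)/N = ((-57 + 1) - N²/8)/N = (-56 - N²/8)/N)
-34836 + f(C(2)) = -34836 + (-56/2 - ⅛*2) = -34836 + (-56*½ - ¼) = -34836 + (-28 - ¼) = -34836 - 113/4 = -139457/4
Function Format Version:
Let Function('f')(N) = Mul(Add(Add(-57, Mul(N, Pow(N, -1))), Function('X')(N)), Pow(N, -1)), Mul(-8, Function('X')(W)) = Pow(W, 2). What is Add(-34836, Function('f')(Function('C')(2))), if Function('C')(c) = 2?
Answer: Rational(-139457, 4) ≈ -34864.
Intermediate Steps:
Function('X')(W) = Mul(Rational(-1, 8), Pow(W, 2))
Function('f')(N) = Mul(Pow(N, -1), Add(-56, Mul(Rational(-1, 8), Pow(N, 2)))) (Function('f')(N) = Mul(Add(Add(-57, Mul(N, Pow(N, -1))), Mul(Rational(-1, 8), Pow(N, 2))), Pow(N, -1)) = Mul(Add(Add(-57, 1), Mul(Rational(-1, 8), Pow(N, 2))), Pow(N, -1)) = Mul(Add(-56, Mul(Rational(-1, 8), Pow(N, 2))), Pow(N, -1)) = Mul(Pow(N, -1), Add(-56, Mul(Rational(-1, 8), Pow(N, 2)))))
Add(-34836, Function('f')(Function('C')(2))) = Add(-34836, Add(Mul(-56, Pow(2, -1)), Mul(Rational(-1, 8), 2))) = Add(-34836, Add(Mul(-56, Rational(1, 2)), Rational(-1, 4))) = Add(-34836, Add(-28, Rational(-1, 4))) = Add(-34836, Rational(-113, 4)) = Rational(-139457, 4)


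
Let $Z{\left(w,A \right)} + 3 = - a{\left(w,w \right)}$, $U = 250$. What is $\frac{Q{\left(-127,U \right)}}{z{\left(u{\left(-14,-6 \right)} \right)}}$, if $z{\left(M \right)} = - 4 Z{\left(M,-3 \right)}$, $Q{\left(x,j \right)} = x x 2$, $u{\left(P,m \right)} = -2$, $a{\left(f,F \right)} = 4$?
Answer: $\frac{16129}{14} \approx 1152.1$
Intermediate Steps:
$Q{\left(x,j \right)} = 2 x^{2}$ ($Q{\left(x,j \right)} = x^{2} \cdot 2 = 2 x^{2}$)
$Z{\left(w,A \right)} = -7$ ($Z{\left(w,A \right)} = -3 - 4 = -7$)
$z{\left(M \right)} = 28$ ($z{\left(M \right)} = \left(-4\right) \left(-7\right) = 28$)
$\frac{Q{\left(-127,U \right)}}{z{\left(u{\left(-14,-6 \right)} \right)}} = \frac{2 \left(-127\right)^{2}}{28} = 2 \cdot 16129 \cdot \frac{1}{28} = 32258 \cdot \frac{1}{28} = \frac{16129}{14}$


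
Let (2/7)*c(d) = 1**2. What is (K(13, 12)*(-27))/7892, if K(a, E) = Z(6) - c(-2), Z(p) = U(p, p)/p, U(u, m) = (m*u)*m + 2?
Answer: -1773/15784 ≈ -0.11233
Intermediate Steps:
c(d) = 7/2 (c(d) = (7/2)*1**2 = (7/2)*1 = 7/2)
U(u, m) = 2 + u*m**2 (U(u, m) = u*m**2 + 2 = 2 + u*m**2)
Z(p) = (2 + p**3)/p (Z(p) = (2 + p*p**2)/p = (2 + p**3)/p)
K(a, E) = 197/6 (K(a, E) = (2 + 6**3)/6 - 1*7/2 = (2 + 216)/6 - 7/2 = (1/6)*218 - 7/2 = 109/3 - 7/2 = 197/6)
(K(13, 12)*(-27))/7892 = ((197/6)*(-27))/7892 = -1773/2*1/7892 = -1773/15784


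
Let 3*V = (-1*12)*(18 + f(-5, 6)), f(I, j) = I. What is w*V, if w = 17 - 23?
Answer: 312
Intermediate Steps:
w = -6
V = -52 (V = ((-1*12)*(18 - 5))/3 = (-12*13)/3 = (1/3)*(-156) = -52)
w*V = -6*(-52) = 312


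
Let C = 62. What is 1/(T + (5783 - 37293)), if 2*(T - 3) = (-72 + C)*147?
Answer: -1/32242 ≈ -3.1015e-5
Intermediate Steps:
T = -732 (T = 3 + ((-72 + 62)*147)/2 = 3 + (-10*147)/2 = 3 + (1/2)*(-1470) = 3 - 735 = -732)
1/(T + (5783 - 37293)) = 1/(-732 + (5783 - 37293)) = 1/(-732 - 31510) = 1/(-32242) = -1/32242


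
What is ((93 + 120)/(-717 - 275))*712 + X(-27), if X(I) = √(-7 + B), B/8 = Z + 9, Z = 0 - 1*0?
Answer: -18957/124 + √65 ≈ -144.82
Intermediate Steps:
Z = 0 (Z = 0 + 0 = 0)
B = 72 (B = 8*(0 + 9) = 8*9 = 72)
X(I) = √65 (X(I) = √(-7 + 72) = √65)
((93 + 120)/(-717 - 275))*712 + X(-27) = ((93 + 120)/(-717 - 275))*712 + √65 = (213/(-992))*712 + √65 = (213*(-1/992))*712 + √65 = -213/992*712 + √65 = -18957/124 + √65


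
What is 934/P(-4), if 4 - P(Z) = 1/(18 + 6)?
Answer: 22416/95 ≈ 235.96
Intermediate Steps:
P(Z) = 95/24 (P(Z) = 4 - 1/(18 + 6) = 4 - 1/24 = 95/24)
934/P(-4) = 934/(95/24) = 934*(24/95) = 22416/95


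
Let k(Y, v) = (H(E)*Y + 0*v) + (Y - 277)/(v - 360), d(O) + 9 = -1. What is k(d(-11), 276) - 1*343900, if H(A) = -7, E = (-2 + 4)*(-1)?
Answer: -4125919/12 ≈ -3.4383e+5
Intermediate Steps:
d(O) = -10 (d(O) = -9 - 1 = -10)
E = -2 (E = 2*(-1) = -2)
k(Y, v) = -7*Y + (-277 + Y)/(-360 + v) (k(Y, v) = (-7*Y + 0*v) + (Y - 277)/(v - 360) = (-7*Y + 0) + (-277 + Y)/(-360 + v) = -7*Y + (-277 + Y)/(-360 + v))
k(d(-11), 276) - 1*343900 = (-277 + 2521*(-10) - 7*(-10)*276)/(-360 + 276) - 1*343900 = (-277 - 25210 + 19320)/(-84) - 343900 = -1/84*(-6167) - 343900 = 881/12 - 343900 = -4125919/12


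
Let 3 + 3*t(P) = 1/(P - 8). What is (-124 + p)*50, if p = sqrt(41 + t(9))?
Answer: -6200 + 550*sqrt(3)/3 ≈ -5882.5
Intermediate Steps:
t(P) = -1 + 1/(3*(-8 + P)) (t(P) = -1 + 1/(3*(P - 8)) = -1 + 1/(3*(-8 + P)))
p = 11*sqrt(3)/3 (p = sqrt(41 + (25/3 - 1*9)/(-8 + 9)) = sqrt(41 + (25/3 - 9)/1) = sqrt(41 + 1*(-2/3)) = sqrt(41 - 2/3) = sqrt(121/3) = 11*sqrt(3)/3 ≈ 6.3509)
(-124 + p)*50 = (-124 + 11*sqrt(3)/3)*50 = -6200 + 550*sqrt(3)/3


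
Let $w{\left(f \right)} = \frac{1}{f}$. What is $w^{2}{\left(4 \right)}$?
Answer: $\frac{1}{16} \approx 0.0625$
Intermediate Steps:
$w^{2}{\left(4 \right)} = \left(\frac{1}{4}\right)^{2} = \frac{1}{16}$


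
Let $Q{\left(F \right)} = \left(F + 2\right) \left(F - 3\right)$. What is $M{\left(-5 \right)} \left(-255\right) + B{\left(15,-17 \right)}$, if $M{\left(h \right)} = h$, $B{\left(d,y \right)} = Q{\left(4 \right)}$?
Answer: $1281$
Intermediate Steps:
$Q{\left(F \right)} = \left(-3 + F\right) \left(2 + F\right)$ ($Q{\left(F \right)} = \left(2 + F\right) \left(-3 + F\right) = \left(-3 + F\right) \left(2 + F\right)$)
$B{\left(d,y \right)} = 6$ ($B{\left(d,y \right)} = -6 + 4^{2} - 4 = -6 + 16 - 4 = 6$)
$M{\left(-5 \right)} \left(-255\right) + B{\left(15,-17 \right)} = \left(-5\right) \left(-255\right) + 6 = 1275 + 6 = 1281$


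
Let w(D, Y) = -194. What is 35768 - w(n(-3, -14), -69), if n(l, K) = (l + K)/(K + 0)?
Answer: 35962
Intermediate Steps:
n(l, K) = (K + l)/K
35768 - w(n(-3, -14), -69) = 35768 - 1*(-194) = 35768 + 194 = 35962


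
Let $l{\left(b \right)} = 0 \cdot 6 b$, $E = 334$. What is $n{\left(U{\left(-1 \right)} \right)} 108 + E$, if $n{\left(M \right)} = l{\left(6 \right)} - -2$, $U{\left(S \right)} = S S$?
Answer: $550$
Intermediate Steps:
$U{\left(S \right)} = S^{2}$
$l{\left(b \right)} = 0$ ($l{\left(b \right)} = 0 b = 0$)
$n{\left(M \right)} = 2$ ($n{\left(M \right)} = 0 - -2 = 0 + 2 = 2$)
$n{\left(U{\left(-1 \right)} \right)} 108 + E = 2 \cdot 108 + 334 = 216 + 334 = 550$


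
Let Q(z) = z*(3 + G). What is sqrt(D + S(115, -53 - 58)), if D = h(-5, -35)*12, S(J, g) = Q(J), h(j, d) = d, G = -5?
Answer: 5*I*sqrt(26) ≈ 25.495*I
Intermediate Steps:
Q(z) = -2*z (Q(z) = z*(3 - 5) = z*(-2) = -2*z)
S(J, g) = -2*J
D = -420 (D = -35*12 = -420)
sqrt(D + S(115, -53 - 58)) = sqrt(-420 - 2*115) = sqrt(-420 - 230) = sqrt(-650) = 5*I*sqrt(26)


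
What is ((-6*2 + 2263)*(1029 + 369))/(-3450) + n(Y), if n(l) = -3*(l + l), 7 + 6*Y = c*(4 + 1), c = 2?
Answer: -526208/575 ≈ -915.14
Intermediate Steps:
Y = ½ (Y = -7/6 + (2*(4 + 1))/6 = -7/6 + (2*5)/6 = -7/6 + (⅙)*10 = -7/6 + 5/3 = ½ ≈ 0.50000)
n(l) = -6*l
((-6*2 + 2263)*(1029 + 369))/(-3450) + n(Y) = ((-6*2 + 2263)*(1029 + 369))/(-3450) - 6*½ = ((-12 + 2263)*1398)*(-1/3450) - 3 = (2251*1398)*(-1/3450) - 3 = 3146898*(-1/3450) - 3 = -524483/575 - 3 = -526208/575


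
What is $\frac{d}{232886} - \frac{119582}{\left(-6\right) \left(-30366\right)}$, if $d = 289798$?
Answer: $\frac{6237765689}{10607724414} \approx 0.58804$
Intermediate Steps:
$\frac{d}{232886} - \frac{119582}{\left(-6\right) \left(-30366\right)} = \frac{289798}{232886} - \frac{119582}{\left(-6\right) \left(-30366\right)} = 289798 \cdot \frac{1}{232886} - \frac{119582}{182196} = \frac{144899}{116443} - \frac{59791}{91098} = \frac{6237765689}{10607724414}$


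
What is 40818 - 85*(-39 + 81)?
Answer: 37248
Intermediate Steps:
40818 - 85*(-39 + 81) = 40818 - 85*42 = 40818 - 1*3570 = 40818 - 3570 = 37248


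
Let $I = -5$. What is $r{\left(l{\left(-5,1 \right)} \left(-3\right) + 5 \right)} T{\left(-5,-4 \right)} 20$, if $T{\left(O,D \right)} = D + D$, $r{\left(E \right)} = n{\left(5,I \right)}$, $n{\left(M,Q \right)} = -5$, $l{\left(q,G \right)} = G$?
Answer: $800$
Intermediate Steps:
$r{\left(E \right)} = -5$
$T{\left(O,D \right)} = 2 D$
$r{\left(l{\left(-5,1 \right)} \left(-3\right) + 5 \right)} T{\left(-5,-4 \right)} 20 = - 5 \cdot 2 \left(-4\right) 20 = \left(-5\right) \left(-8\right) 20 = 40 \cdot 20 = 800$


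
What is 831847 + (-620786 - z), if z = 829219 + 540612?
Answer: -1158770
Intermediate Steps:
z = 1369831
831847 + (-620786 - z) = 831847 + (-620786 - 1*1369831) = 831847 + (-620786 - 1369831) = 831847 - 1990617 = -1158770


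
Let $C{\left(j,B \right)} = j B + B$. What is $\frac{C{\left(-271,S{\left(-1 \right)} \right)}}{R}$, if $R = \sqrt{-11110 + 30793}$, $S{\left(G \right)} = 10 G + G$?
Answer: $\frac{110 \sqrt{3}}{9} \approx 21.169$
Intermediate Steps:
$S{\left(G \right)} = 11 G$
$C{\left(j,B \right)} = B + B j$ ($C{\left(j,B \right)} = B j + B = B + B j$)
$R = 81 \sqrt{3}$ ($R = \sqrt{19683} = 81 \sqrt{3} \approx 140.3$)
$\frac{C{\left(-271,S{\left(-1 \right)} \right)}}{R} = \frac{11 \left(-1\right) \left(1 - 271\right)}{81 \sqrt{3}} = \left(-11\right) \left(-270\right) \frac{\sqrt{3}}{243} = 2970 \frac{\sqrt{3}}{243} = \frac{110 \sqrt{3}}{9}$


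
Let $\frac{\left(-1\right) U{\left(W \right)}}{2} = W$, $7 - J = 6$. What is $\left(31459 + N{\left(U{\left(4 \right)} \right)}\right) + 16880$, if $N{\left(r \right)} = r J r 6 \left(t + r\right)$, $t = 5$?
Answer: $47187$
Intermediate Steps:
$J = 1$ ($J = 7 - 6 = 1$)
$U{\left(W \right)} = - 2 W$
$N{\left(r \right)} = r^{2} \left(30 + 6 r\right)$ ($N{\left(r \right)} = r 1 r 6 \left(5 + r\right) = r r \left(30 + 6 r\right) = r^{2} \left(30 + 6 r\right)$)
$\left(31459 + N{\left(U{\left(4 \right)} \right)}\right) + 16880 = \left(31459 + 6 \left(\left(-2\right) 4\right)^{2} \left(5 - 8\right)\right) + 16880 = \left(31459 + 6 \left(-8\right)^{2} \left(5 - 8\right)\right) + 16880 = \left(31459 + 6 \cdot 64 \left(-3\right)\right) + 16880 = \left(31459 - 1152\right) + 16880 = 30307 + 16880 = 47187$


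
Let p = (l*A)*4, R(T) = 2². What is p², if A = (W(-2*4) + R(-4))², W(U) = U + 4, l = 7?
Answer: 0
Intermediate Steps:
R(T) = 4
W(U) = 4 + U
A = 0 (A = ((4 - 2*4) + 4)² = ((4 - 8) + 4)² = (-4 + 4)² = 0² = 0)
p = 0 (p = (7*0)*4 = 0*4 = 0)
p² = 0² = 0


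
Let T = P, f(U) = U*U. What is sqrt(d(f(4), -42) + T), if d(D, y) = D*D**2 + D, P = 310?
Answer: sqrt(4422) ≈ 66.498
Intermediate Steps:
f(U) = U**2
d(D, y) = D + D**3 (d(D, y) = D**3 + D = D + D**3)
T = 310
sqrt(d(f(4), -42) + T) = sqrt((4**2 + (4**2)**3) + 310) = sqrt((16 + 16**3) + 310) = sqrt((16 + 4096) + 310) = sqrt(4112 + 310) = sqrt(4422)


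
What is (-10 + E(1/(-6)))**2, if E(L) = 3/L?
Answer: 784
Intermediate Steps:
(-10 + E(1/(-6)))**2 = (-10 + 3/(1/(-6)))**2 = (-10 + 3/(-1/6))**2 = (-10 + 3*(-6))**2 = (-10 - 18)**2 = (-28)**2 = 784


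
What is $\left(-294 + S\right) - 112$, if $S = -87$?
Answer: $-493$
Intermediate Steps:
$\left(-294 + S\right) - 112 = \left(-294 - 87\right) - 112 = -381 - 112 = -493$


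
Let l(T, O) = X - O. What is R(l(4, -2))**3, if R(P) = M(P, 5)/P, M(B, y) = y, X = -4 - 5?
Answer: -125/343 ≈ -0.36443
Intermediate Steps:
X = -9
l(T, O) = -9 - O
R(P) = 5/P
R(l(4, -2))**3 = (5/(-9 - 1*(-2)))**3 = (5/(-9 + 2))**3 = (5/(-7))**3 = (5*(-1/7))**3 = (-5/7)**3 = -125/343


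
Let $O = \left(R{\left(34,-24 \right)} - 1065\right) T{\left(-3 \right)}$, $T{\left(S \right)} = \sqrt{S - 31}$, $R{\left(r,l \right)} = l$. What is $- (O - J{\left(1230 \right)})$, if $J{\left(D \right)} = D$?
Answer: $1230 + 1089 i \sqrt{34} \approx 1230.0 + 6349.9 i$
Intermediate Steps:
$T{\left(S \right)} = \sqrt{-31 + S}$
$O = - 1089 i \sqrt{34}$ ($O = \left(-24 - 1065\right) \sqrt{-31 - 3} = - 1089 \sqrt{-34} = - 1089 i \sqrt{34} \approx - 6349.9 i$)
$- (O - J{\left(1230 \right)}) = - (- 1089 i \sqrt{34} - 1230) = - (-1230 - 1089 i \sqrt{34}) = 1230 + 1089 i \sqrt{34}$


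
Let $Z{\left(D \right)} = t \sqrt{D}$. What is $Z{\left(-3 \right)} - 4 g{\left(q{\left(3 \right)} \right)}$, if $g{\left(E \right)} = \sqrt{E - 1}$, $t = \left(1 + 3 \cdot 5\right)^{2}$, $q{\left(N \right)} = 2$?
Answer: $-4 + 256 i \sqrt{3} \approx -4.0 + 443.4 i$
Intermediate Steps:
$t = 256$ ($t = \left(1 + 15\right)^{2} = 16^{2} = 256$)
$Z{\left(D \right)} = 256 \sqrt{D}$
$g{\left(E \right)} = \sqrt{-1 + E}$
$Z{\left(-3 \right)} - 4 g{\left(q{\left(3 \right)} \right)} = 256 \sqrt{-3} - 4 \sqrt{-1 + 2} = 256 i \sqrt{3} - 4 \sqrt{1} = 256 i \sqrt{3} - 4 = -4 + 256 i \sqrt{3}$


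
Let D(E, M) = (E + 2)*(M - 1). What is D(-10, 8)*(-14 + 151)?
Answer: -7672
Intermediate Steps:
D(E, M) = (-1 + M)*(2 + E) (D(E, M) = (2 + E)*(-1 + M) = (-1 + M)*(2 + E))
D(-10, 8)*(-14 + 151) = (-2 - 1*(-10) + 2*8 - 10*8)*(-14 + 151) = (-2 + 10 + 16 - 80)*137 = -56*137 = -7672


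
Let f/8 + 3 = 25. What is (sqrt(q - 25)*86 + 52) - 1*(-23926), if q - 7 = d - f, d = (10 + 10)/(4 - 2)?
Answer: 23978 + 172*I*sqrt(46) ≈ 23978.0 + 1166.6*I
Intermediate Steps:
d = 10 (d = 20/2 = 20*(1/2) = 10)
f = 176 (f = -24 + 8*25 = -24 + 200 = 176)
q = -159 (q = 7 + (10 - 1*176) = 7 + (10 - 176) = 7 - 166 = -159)
(sqrt(q - 25)*86 + 52) - 1*(-23926) = (sqrt(-159 - 25)*86 + 52) - 1*(-23926) = (sqrt(-184)*86 + 52) + 23926 = ((2*I*sqrt(46))*86 + 52) + 23926 = (172*I*sqrt(46) + 52) + 23926 = (52 + 172*I*sqrt(46)) + 23926 = 23978 + 172*I*sqrt(46)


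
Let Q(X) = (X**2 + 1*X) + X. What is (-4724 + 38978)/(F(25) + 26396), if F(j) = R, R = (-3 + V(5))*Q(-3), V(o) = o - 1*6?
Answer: 17127/13192 ≈ 1.2983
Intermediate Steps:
V(o) = -6 + o (V(o) = o - 6 = -6 + o)
Q(X) = X**2 + 2*X (Q(X) = (X**2 + X) + X = (X + X**2) + X = X**2 + 2*X)
R = -12 (R = (-3 + (-6 + 5))*(-3*(2 - 3)) = (-3 - 1)*(-3*(-1)) = -4*3 = -12)
F(j) = -12
(-4724 + 38978)/(F(25) + 26396) = (-4724 + 38978)/(-12 + 26396) = 34254/26384 = 34254*(1/26384) = 17127/13192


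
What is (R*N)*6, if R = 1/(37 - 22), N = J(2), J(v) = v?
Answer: ⅘ ≈ 0.80000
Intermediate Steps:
N = 2
R = 1/15 ≈ 0.066667
(R*N)*6 = ((1/15)*2)*6 = (2/15)*6 = ⅘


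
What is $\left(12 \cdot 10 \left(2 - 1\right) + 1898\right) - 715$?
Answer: $1303$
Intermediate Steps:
$\left(12 \cdot 10 \left(2 - 1\right) + 1898\right) - 715 = \left(120 \left(2 - 1\right) + 1898\right) - 715 = \left(120 \cdot 1 + 1898\right) - 715 = \left(120 + 1898\right) - 715 = 2018 - 715 = 1303$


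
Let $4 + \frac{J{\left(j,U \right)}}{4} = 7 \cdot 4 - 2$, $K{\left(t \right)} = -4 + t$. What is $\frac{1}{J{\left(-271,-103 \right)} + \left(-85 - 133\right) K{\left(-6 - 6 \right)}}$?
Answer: $\frac{1}{3576} \approx 0.00027964$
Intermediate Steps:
$J{\left(j,U \right)} = 88$ ($J{\left(j,U \right)} = -16 + 4 \left(7 \cdot 4 - 2\right) = -16 + 4 \left(28 - 2\right) = -16 + 4 \cdot 26 = -16 + 104 = 88$)
$\frac{1}{J{\left(-271,-103 \right)} + \left(-85 - 133\right) K{\left(-6 - 6 \right)}} = \frac{1}{88 + \left(-85 - 133\right) \left(-4 - 12\right)} = \frac{1}{88 - 218 \left(-4 - 12\right)} = \frac{1}{88 - -3488} = \frac{1}{88 + 3488} = \frac{1}{3576}$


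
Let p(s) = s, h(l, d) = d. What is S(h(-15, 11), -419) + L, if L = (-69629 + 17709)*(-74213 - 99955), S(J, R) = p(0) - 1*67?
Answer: 9042802493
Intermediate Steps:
S(J, R) = -67 (S(J, R) = 0 - 1*67 = 0 - 67 = -67)
L = 9042802560 (L = -51920*(-174168) = 9042802560)
S(h(-15, 11), -419) + L = -67 + 9042802560 = 9042802493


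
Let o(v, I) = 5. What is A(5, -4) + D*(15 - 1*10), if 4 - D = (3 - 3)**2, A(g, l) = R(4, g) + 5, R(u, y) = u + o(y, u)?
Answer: 34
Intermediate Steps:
R(u, y) = 5 + u (R(u, y) = u + 5 = 5 + u)
A(g, l) = 14 (A(g, l) = (5 + 4) + 5 = 9 + 5 = 14)
D = 4 (D = 4 - (3 - 3)**2 = 4 - 1*0**2 = 4 - 1*0 = 4 + 0 = 4)
A(5, -4) + D*(15 - 1*10) = 14 + 4*(15 - 1*10) = 14 + 4*(15 - 10) = 14 + 4*5 = 14 + 20 = 34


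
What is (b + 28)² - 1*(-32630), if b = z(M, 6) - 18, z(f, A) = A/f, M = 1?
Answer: 32886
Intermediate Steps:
b = -12 (b = 6/1 - 18 = 6*1 - 18 = 6 - 18 = -12)
(b + 28)² - 1*(-32630) = (-12 + 28)² - 1*(-32630) = 16² + 32630 = 256 + 32630 = 32886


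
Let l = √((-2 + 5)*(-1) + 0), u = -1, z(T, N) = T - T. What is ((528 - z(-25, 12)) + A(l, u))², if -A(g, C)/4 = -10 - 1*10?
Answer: 369664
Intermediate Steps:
z(T, N) = 0
l = I*√3 (l = √(3*(-1) + 0) = √(-3 + 0) = √(-3) = I*√3 ≈ 1.732*I)
A(g, C) = 80 (A(g, C) = -4*(-10 - 1*10) = -4*(-10 - 10) = -4*(-20) = 80)
((528 - z(-25, 12)) + A(l, u))² = ((528 - 1*0) + 80)² = ((528 + 0) + 80)² = (528 + 80)² = 608² = 369664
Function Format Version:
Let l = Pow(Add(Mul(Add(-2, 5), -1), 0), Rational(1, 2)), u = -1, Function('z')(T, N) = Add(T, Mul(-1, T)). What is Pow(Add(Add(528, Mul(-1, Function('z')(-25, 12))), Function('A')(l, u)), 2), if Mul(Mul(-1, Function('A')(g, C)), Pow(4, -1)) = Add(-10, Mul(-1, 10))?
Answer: 369664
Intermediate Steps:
Function('z')(T, N) = 0
l = Mul(I, Pow(3, Rational(1, 2))) (l = Pow(Add(Mul(3, -1), 0), Rational(1, 2)) = Pow(Add(-3, 0), Rational(1, 2)) = Pow(-3, Rational(1, 2)) = Mul(I, Pow(3, Rational(1, 2))) ≈ Mul(1.7320, I))
Function('A')(g, C) = 80 (Function('A')(g, C) = Mul(-4, Add(-10, Mul(-1, 10))) = Mul(-4, Add(-10, -10)) = Mul(-4, -20) = 80)
Pow(Add(Add(528, Mul(-1, Function('z')(-25, 12))), Function('A')(l, u)), 2) = Pow(Add(Add(528, Mul(-1, 0)), 80), 2) = Pow(Add(Add(528, 0), 80), 2) = Pow(Add(528, 80), 2) = Pow(608, 2) = 369664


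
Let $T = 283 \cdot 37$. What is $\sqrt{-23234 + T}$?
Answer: $i \sqrt{12763} \approx 112.97 i$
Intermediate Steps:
$T = 10471$
$\sqrt{-23234 + T} = \sqrt{-23234 + 10471} = \sqrt{-12763} = i \sqrt{12763}$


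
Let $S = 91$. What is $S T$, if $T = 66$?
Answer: $6006$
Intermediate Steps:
$S T = 91 \cdot 66 = 6006$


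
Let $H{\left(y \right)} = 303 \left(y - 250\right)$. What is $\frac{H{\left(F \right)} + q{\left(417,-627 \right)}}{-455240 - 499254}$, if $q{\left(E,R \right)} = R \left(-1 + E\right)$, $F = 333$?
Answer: $\frac{235683}{954494} \approx 0.24692$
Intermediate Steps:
$H{\left(y \right)} = -75750 + 303 y$ ($H{\left(y \right)} = 303 \left(-250 + y\right) = -75750 + 303 y$)
$\frac{H{\left(F \right)} + q{\left(417,-627 \right)}}{-455240 - 499254} = \frac{\left(-75750 + 303 \cdot 333\right) - 627 \left(-1 + 417\right)}{-455240 - 499254} = \frac{\left(-75750 + 100899\right) - 260832}{-954494} = \left(25149 - 260832\right) \left(- \frac{1}{954494}\right) = \left(-235683\right) \left(- \frac{1}{954494}\right) = \frac{235683}{954494}$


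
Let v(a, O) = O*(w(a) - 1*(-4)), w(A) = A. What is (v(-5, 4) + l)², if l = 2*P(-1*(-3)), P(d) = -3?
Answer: 100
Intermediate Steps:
v(a, O) = O*(4 + a) (v(a, O) = O*(a - 1*(-4)) = O*(a + 4) = O*(4 + a))
l = -6 (l = 2*(-3) = -6)
(v(-5, 4) + l)² = (4*(4 - 5) - 6)² = (4*(-1) - 6)² = (-4 - 6)² = (-10)² = 100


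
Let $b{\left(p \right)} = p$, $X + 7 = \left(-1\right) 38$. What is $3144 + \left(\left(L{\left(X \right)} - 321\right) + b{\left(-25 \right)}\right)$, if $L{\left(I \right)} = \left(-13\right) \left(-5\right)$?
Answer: $2863$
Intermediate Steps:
$X = -45$ ($X = -7 - 38 = -45$)
$L{\left(I \right)} = 65$
$3144 + \left(\left(L{\left(X \right)} - 321\right) + b{\left(-25 \right)}\right) = 3144 + \left(\left(65 - 321\right) - 25\right) = 3144 - 281 = 2863$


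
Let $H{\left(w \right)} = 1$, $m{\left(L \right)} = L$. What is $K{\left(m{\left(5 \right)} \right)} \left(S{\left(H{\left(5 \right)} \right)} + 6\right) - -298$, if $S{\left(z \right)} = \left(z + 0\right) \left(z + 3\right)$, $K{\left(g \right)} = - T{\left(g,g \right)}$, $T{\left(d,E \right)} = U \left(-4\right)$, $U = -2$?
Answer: $218$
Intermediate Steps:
$T{\left(d,E \right)} = 8$ ($T{\left(d,E \right)} = \left(-2\right) \left(-4\right) = 8$)
$K{\left(g \right)} = -8$ ($K{\left(g \right)} = \left(-1\right) 8 = -8$)
$S{\left(z \right)} = z \left(3 + z\right)$
$K{\left(m{\left(5 \right)} \right)} \left(S{\left(H{\left(5 \right)} \right)} + 6\right) - -298 = - 8 \left(1 \left(3 + 1\right) + 6\right) - -298 = - 8 \left(1 \cdot 4 + 6\right) + 298 = - 8 \left(4 + 6\right) + 298 = \left(-8\right) 10 + 298 = -80 + 298 = 218$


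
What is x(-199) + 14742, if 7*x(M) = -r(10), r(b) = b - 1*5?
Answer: 103189/7 ≈ 14741.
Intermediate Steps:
r(b) = -5 + b (r(b) = b - 5 = -5 + b)
x(M) = -5/7 (x(M) = (-(-5 + 10))/7 = (-1*5)/7 = (1/7)*(-5) = -5/7)
x(-199) + 14742 = -5/7 + 14742 = 103189/7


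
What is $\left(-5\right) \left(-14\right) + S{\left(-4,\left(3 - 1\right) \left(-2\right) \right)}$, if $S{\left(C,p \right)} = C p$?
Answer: $86$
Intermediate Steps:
$\left(-5\right) \left(-14\right) + S{\left(-4,\left(3 - 1\right) \left(-2\right) \right)} = \left(-5\right) \left(-14\right) - 4 \left(3 - 1\right) \left(-2\right) = 70 - 4 \cdot 2 \left(-2\right) = 70 - -16 = 70 + 16 = 86$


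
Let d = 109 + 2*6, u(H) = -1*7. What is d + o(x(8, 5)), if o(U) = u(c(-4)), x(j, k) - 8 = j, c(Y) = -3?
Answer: 114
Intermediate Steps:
x(j, k) = 8 + j
u(H) = -7
o(U) = -7
d = 121 (d = 109 + 12 = 121)
d + o(x(8, 5)) = 121 - 7 = 114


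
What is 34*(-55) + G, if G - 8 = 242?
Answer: -1620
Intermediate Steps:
G = 250 (G = 8 + 242 = 250)
34*(-55) + G = 34*(-55) + 250 = -1870 + 250 = -1620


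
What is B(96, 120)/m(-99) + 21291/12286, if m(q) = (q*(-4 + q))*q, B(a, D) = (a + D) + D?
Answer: 7163066759/4134251286 ≈ 1.7326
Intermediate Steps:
B(a, D) = a + 2*D (B(a, D) = (D + a) + D = a + 2*D)
m(q) = q**2*(-4 + q)
B(96, 120)/m(-99) + 21291/12286 = (96 + 2*120)/(((-99)**2*(-4 - 99))) + 21291/12286 = (96 + 240)/((9801*(-103))) + 21291*(1/12286) = 336/(-1009503) + 21291/12286 = 336*(-1/1009503) + 21291/12286 = -112/336501 + 21291/12286 = 7163066759/4134251286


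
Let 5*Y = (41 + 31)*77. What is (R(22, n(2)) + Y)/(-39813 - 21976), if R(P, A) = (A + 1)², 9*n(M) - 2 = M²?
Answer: -50021/2780505 ≈ -0.017990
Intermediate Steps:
n(M) = 2/9 + M²/9
R(P, A) = (1 + A)²
Y = 5544/5 (Y = ((41 + 31)*77)/5 = (72*77)/5 = (⅕)*5544 = 5544/5 ≈ 1108.8)
(R(22, n(2)) + Y)/(-39813 - 21976) = ((1 + (2/9 + (⅑)*2²))² + 5544/5)/(-39813 - 21976) = ((1 + (2/9 + (⅑)*4))² + 5544/5)/(-61789) = ((1 + (2/9 + 4/9))² + 5544/5)*(-1/61789) = ((1 + ⅔)² + 5544/5)*(-1/61789) = ((5/3)² + 5544/5)*(-1/61789) = (25/9 + 5544/5)*(-1/61789) = (50021/45)*(-1/61789) = -50021/2780505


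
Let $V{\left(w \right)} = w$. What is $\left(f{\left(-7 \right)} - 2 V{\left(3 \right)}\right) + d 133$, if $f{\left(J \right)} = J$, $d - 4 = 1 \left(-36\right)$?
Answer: $-4269$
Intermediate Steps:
$d = -32$ ($d = 4 + 1 \left(-36\right) = 4 - 36 = -32$)
$\left(f{\left(-7 \right)} - 2 V{\left(3 \right)}\right) + d 133 = \left(-7 - 6\right) - 4256 = -13 - 4256 = -4269$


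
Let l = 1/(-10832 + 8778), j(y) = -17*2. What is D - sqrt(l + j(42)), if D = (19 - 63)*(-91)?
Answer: 4004 - I*sqrt(143445198)/2054 ≈ 4004.0 - 5.831*I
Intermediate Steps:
j(y) = -34
l = -1/2054 (l = 1/(-2054) = -1/2054 ≈ -0.00048685)
D = 4004 (D = -44*(-91) = 4004)
D - sqrt(l + j(42)) = 4004 - sqrt(-1/2054 - 34) = 4004 - sqrt(-69837/2054) = 4004 - I*sqrt(143445198)/2054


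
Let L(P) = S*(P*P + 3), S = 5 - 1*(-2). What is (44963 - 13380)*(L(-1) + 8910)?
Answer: 282288854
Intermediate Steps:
S = 7 (S = 5 + 2 = 7)
L(P) = 21 + 7*P**2 (L(P) = 7*(P*P + 3) = 7*(P**2 + 3) = 7*(3 + P**2) = 21 + 7*P**2)
(44963 - 13380)*(L(-1) + 8910) = (44963 - 13380)*((21 + 7*(-1)**2) + 8910) = 31583*((21 + 7*1) + 8910) = 31583*((21 + 7) + 8910) = 31583*(28 + 8910) = 31583*8938 = 282288854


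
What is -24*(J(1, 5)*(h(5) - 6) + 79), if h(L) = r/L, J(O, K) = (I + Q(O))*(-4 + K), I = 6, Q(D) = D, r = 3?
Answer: -4944/5 ≈ -988.80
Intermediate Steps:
J(O, K) = (-4 + K)*(6 + O) (J(O, K) = (6 + O)*(-4 + K) = (-4 + K)*(6 + O))
h(L) = 3/L
-24*(J(1, 5)*(h(5) - 6) + 79) = -24*((-24 - 4*1 + 6*5 + 5*1)*(3/5 - 6) + 79) = -24*((-24 - 4 + 30 + 5)*(3*(1/5) - 6) + 79) = -24*(7*(3/5 - 6) + 79) = -24*(7*(-27/5) + 79) = -24*(-189/5 + 79) = -24*206/5 = -4944/5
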